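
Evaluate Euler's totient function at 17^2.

φ(289) = 289 · (1 − 1/17)
       = 289 · 16/17 = 272.

272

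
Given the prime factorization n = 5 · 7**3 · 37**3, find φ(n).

57957984

φ(86869895) = 86869895 · (1 − 1/5) · (1 − 1/7) · (1 − 1/37)
       = 86869895 · 864/1295 = 57957984.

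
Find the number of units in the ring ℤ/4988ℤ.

Factor 4988: 4988 = 2^2 × 29 × 43.
φ(4988) = 4988 · (1 − 1/2) · (1 − 1/29) · (1 − 1/43)
       = 4988 · 1176/2494 = 2352.

2352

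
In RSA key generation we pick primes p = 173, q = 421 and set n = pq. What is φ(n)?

72240

φ(173) = 173 − 1 = 172.
φ(421) = 421 − 1 = 420.
Since φ is multiplicative, φ(72833) = 172 · 420 = 72240.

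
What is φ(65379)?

38880

Prime factorization: 65379 = 3 · 19 · 31 · 37.
φ(3) = 3 − 1 = 2.
φ(19) = 19 − 1 = 18.
φ(31) = 31 − 1 = 30.
φ(37) = 37 − 1 = 36.
Since φ is multiplicative, φ(65379) = 2 · 18 · 30 · 36 = 38880.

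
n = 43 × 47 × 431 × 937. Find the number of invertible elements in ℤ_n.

777591360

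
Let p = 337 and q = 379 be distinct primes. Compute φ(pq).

φ(337) = 337 − 1 = 336.
φ(379) = 379 − 1 = 378.
φ(127723) = 336 × 378 = 127008.

127008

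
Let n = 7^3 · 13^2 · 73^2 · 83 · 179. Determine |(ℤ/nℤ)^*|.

φ(4589418566551) = 4589418566551 · (1 − 1/7) · (1 − 1/13) · (1 − 1/73) · (1 − 1/83) · (1 − 1/179)
       = 4589418566551 · 75665664/98695051 = 3518529041664.

3518529041664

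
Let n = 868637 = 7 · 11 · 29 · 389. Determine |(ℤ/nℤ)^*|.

651840

φ(868637) = 868637 · (1 − 1/7) · (1 − 1/11) · (1 − 1/29) · (1 − 1/389)
       = 868637 · 651840/868637 = 651840.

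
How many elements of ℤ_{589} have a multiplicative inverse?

540

Factor 589: 589 = 19 · 31.
φ(19) = 19 − 1 = 18.
φ(31) = 31 − 1 = 30.
Multiply: 18 · 30 = 540.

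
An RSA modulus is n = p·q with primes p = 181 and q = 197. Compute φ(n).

φ(pq) = (p−1)(q−1) = 180 · 196 = 35280.

35280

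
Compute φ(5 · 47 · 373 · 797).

54484608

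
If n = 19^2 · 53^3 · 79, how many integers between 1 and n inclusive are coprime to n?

3896509968

φ(4245823163) = 4245823163 · (1 − 1/19) · (1 − 1/53) · (1 − 1/79)
       = 4245823163 · 73008/79553 = 3896509968.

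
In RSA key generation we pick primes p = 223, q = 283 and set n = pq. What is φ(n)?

φ(pq) = (p−1)(q−1) = 222 · 282 = 62604.

62604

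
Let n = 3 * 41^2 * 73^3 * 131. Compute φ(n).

163604563200

φ(256997467761) = 256997467761 · (1 − 1/3) · (1 − 1/41) · (1 − 1/73) · (1 − 1/131)
       = 256997467761 · 748800/1176249 = 163604563200.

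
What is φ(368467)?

302400

368467 = 11 * 19 * 41 * 43.
φ(368467) = 368467 · (1 − 1/11) · (1 − 1/19) · (1 − 1/41) · (1 − 1/43)
       = 368467 · 302400/368467 = 302400.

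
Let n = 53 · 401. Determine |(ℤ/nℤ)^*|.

20800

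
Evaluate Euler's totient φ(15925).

10080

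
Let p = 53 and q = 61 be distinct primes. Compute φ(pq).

3120

For distinct primes, φ(pq) = (p−1)(q−1) = 52 × 60 = 3120.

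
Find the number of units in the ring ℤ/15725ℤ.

Prime factorization: 15725 = 5^2 × 17 × 37.
φ(15725) = 15725 · (1 − 1/5) · (1 − 1/17) · (1 − 1/37)
       = 15725 · 2304/3145 = 11520.

11520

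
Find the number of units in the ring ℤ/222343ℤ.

First factor: 222343 = 11 * 17 * 29 * 41.
φ(11) = 11 − 1 = 10.
φ(17) = 17 − 1 = 16.
φ(29) = 29 − 1 = 28.
φ(41) = 41 − 1 = 40.
Since φ is multiplicative, φ(222343) = 10 · 16 · 28 · 40 = 179200.

179200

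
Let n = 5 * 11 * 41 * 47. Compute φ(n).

φ(5) = 5 − 1 = 4.
φ(11) = 11 − 1 = 10.
φ(41) = 41 − 1 = 40.
φ(47) = 47 − 1 = 46.
Multiply: 4 · 10 · 40 · 46 = 73600.

73600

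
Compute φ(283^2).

φ(283^2) = 283^1·(283−1) = 283·282 = 79806.

79806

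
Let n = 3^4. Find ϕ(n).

54

φ(81) = 81 · (1 − 1/3)
       = 81 · 2/3 = 54.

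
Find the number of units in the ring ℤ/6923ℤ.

6923 = 7 · 23 · 43.
φ(6923) = 6923 · (1 − 1/7) · (1 − 1/23) · (1 − 1/43)
       = 6923 · 5544/6923 = 5544.

5544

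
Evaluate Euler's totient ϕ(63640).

24192

Prime factorization: 63640 = 2^3 * 5 * 37 * 43.
φ(2^3) = 2^2·(2−1) = 4·1 = 4.
φ(5) = 5 − 1 = 4.
φ(37) = 37 − 1 = 36.
φ(43) = 43 − 1 = 42.
φ(63640) = 4 × 4 × 36 × 42 = 24192.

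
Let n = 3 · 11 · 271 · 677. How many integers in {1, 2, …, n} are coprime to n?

3650400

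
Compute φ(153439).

First factor: 153439 = 11 · 13 · 29 · 37.
φ(153439) = 153439 · (1 − 1/11) · (1 − 1/13) · (1 − 1/29) · (1 − 1/37)
       = 153439 · 120960/153439 = 120960.

120960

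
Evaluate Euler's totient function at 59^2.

φ(3481) = 3481 · (1 − 1/59)
       = 3481 · 58/59 = 3422.

3422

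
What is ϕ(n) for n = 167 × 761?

126160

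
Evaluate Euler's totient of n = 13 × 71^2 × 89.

5248320

φ(13) = 13 − 1 = 12.
φ(71^2) = 71^2 − 71^1 = 5041 − 71 = 4970.
φ(89) = 89 − 1 = 88.
φ(5832437) = 12 × 4970 × 88 = 5248320.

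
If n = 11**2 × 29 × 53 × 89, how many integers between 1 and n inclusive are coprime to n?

φ(16551953) = 16551953 · (1 − 1/11) · (1 − 1/29) · (1 − 1/53) · (1 − 1/89)
       = 16551953 · 1281280/1504723 = 14094080.

14094080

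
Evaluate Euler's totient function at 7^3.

294

φ(7^3) = 7^3 − 7^2 = 343 − 49 = 294.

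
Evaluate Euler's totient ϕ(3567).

2240

Prime factorization: 3567 = 3 * 29 * 41.
φ(3567) = 3567 · (1 − 1/3) · (1 − 1/29) · (1 − 1/41)
       = 3567 · 2240/3567 = 2240.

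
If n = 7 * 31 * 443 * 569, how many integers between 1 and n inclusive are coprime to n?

45190080

φ(54698539) = 54698539 · (1 − 1/7) · (1 − 1/31) · (1 − 1/443) · (1 − 1/569)
       = 54698539 · 45190080/54698539 = 45190080.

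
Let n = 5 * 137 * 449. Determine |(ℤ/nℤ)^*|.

243712

φ(5) = 5 − 1 = 4.
φ(137) = 137 − 1 = 136.
φ(449) = 449 − 1 = 448.
φ(307565) = 4 × 136 × 448 = 243712.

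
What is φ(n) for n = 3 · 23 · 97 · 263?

φ(3) = 3 − 1 = 2.
φ(23) = 23 − 1 = 22.
φ(97) = 97 − 1 = 96.
φ(263) = 263 − 1 = 262.
Since φ is multiplicative, φ(1760259) = 2 · 22 · 96 · 262 = 1106688.

1106688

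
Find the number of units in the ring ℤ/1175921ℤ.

Prime factorization: 1175921 = 23 × 29 × 41 × 43.
φ(23) = 23 − 1 = 22.
φ(29) = 29 − 1 = 28.
φ(41) = 41 − 1 = 40.
φ(43) = 43 − 1 = 42.
Multiply: 22 · 28 · 40 · 42 = 1034880.

1034880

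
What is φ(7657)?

Prime factorization: 7657 = 13 · 19 · 31.
φ(13) = 13 − 1 = 12.
φ(19) = 19 − 1 = 18.
φ(31) = 31 − 1 = 30.
φ(7657) = 12 × 18 × 30 = 6480.

6480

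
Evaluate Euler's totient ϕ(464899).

394240

464899 = 17 * 23 * 29 * 41.
φ(464899) = 464899 · (1 − 1/17) · (1 − 1/23) · (1 − 1/29) · (1 − 1/41)
       = 464899 · 394240/464899 = 394240.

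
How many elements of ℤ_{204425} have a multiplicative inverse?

First factor: 204425 = 5^2 × 13 × 17 × 37.
φ(5^2) = 5^1·(5−1) = 5·4 = 20.
φ(13) = 13 − 1 = 12.
φ(17) = 17 − 1 = 16.
φ(37) = 37 − 1 = 36.
Multiply: 20 · 12 · 16 · 36 = 138240.

138240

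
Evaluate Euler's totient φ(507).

First factor: 507 = 3 × 13^2.
φ(507) = 507 · (1 − 1/3) · (1 − 1/13)
       = 507 · 24/39 = 312.

312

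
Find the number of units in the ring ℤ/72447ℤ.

43200

Factor 72447: 72447 = 3 · 19 · 31 · 41.
φ(3) = 3 − 1 = 2.
φ(19) = 19 − 1 = 18.
φ(31) = 31 − 1 = 30.
φ(41) = 41 − 1 = 40.
φ(72447) = 2 × 18 × 30 × 40 = 43200.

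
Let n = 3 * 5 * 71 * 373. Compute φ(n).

208320

φ(397245) = 397245 · (1 − 1/3) · (1 − 1/5) · (1 − 1/71) · (1 − 1/373)
       = 397245 · 208320/397245 = 208320.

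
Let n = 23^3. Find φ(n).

11638

φ(12167) = 12167 · (1 − 1/23)
       = 12167 · 22/23 = 11638.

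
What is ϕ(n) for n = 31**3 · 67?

1902780

φ(1995997) = 1995997 · (1 − 1/31) · (1 − 1/67)
       = 1995997 · 1980/2077 = 1902780.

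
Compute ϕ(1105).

Factor 1105: 1105 = 5 * 13 * 17.
φ(1105) = 1105 · (1 − 1/5) · (1 − 1/13) · (1 − 1/17)
       = 1105 · 768/1105 = 768.

768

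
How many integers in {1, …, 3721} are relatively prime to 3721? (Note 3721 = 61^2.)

φ(61^2) = 61^1·(61−1) = 61·60 = 3660.

3660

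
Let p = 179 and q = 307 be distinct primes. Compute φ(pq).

54468

φ(pq) = (p−1)(q−1) = 178 · 306 = 54468.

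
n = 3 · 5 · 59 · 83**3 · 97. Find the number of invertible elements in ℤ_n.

φ(49085055015) = 49085055015 · (1 − 1/3) · (1 − 1/5) · (1 − 1/59) · (1 − 1/83) · (1 − 1/97)
       = 49085055015 · 3652608/7125135 = 25162816512.

25162816512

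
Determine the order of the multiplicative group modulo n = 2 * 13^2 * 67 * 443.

4550832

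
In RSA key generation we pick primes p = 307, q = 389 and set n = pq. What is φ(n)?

φ(n) = (p − 1)(q − 1) = (307−1)(389−1) = 306·388 = 118728.

118728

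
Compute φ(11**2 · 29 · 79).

240240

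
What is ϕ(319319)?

221760

319319 = 7 * 11**2 * 13 * 29.
φ(319319) = 319319 · (1 − 1/7) · (1 − 1/11) · (1 − 1/13) · (1 − 1/29)
       = 319319 · 20160/29029 = 221760.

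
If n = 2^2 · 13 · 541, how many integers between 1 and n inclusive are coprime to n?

φ(2^2) = 2^1·(2−1) = 2·1 = 2.
φ(13) = 13 − 1 = 12.
φ(541) = 541 − 1 = 540.
Since φ is multiplicative, φ(28132) = 2 · 12 · 540 = 12960.

12960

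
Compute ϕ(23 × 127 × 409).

φ(23) = 23 − 1 = 22.
φ(127) = 127 − 1 = 126.
φ(409) = 409 − 1 = 408.
Since φ is multiplicative, φ(1194689) = 22 · 126 · 408 = 1130976.

1130976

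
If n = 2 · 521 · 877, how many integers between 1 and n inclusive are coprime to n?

φ(2) = 2 − 1 = 1.
φ(521) = 521 − 1 = 520.
φ(877) = 877 − 1 = 876.
φ(913834) = 1 × 520 × 876 = 455520.

455520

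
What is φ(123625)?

92400

Factor 123625: 123625 = 5^3 * 23 * 43.
φ(5^3) = 5^3 − 5^2 = 125 − 25 = 100.
φ(23) = 23 − 1 = 22.
φ(43) = 43 − 1 = 42.
Since φ is multiplicative, φ(123625) = 100 · 22 · 42 = 92400.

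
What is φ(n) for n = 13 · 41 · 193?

φ(102869) = 102869 · (1 − 1/13) · (1 − 1/41) · (1 − 1/193)
       = 102869 · 92160/102869 = 92160.

92160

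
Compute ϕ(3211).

2808

Factor 3211: 3211 = 13^2 * 19.
φ(13^2) = 13^1·(13−1) = 13·12 = 156.
φ(19) = 19 − 1 = 18.
φ(3211) = 156 × 18 = 2808.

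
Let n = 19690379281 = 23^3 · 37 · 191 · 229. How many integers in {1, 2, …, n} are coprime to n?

φ(19690379281) = 19690379281 · (1 − 1/23) · (1 − 1/37) · (1 − 1/191) · (1 − 1/229)
       = 19690379281 · 34309440/37221889 = 18149693760.

18149693760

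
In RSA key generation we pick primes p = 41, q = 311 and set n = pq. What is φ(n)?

12400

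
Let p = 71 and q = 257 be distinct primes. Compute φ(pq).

φ(18247) = 18247 · (1 − 1/71) · (1 − 1/257)
       = 18247 · 17920/18247 = 17920.

17920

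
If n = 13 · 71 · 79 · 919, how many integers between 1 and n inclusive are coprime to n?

φ(13) = 13 − 1 = 12.
φ(71) = 71 − 1 = 70.
φ(79) = 79 − 1 = 78.
φ(919) = 919 − 1 = 918.
φ(67010723) = 12 × 70 × 78 × 918 = 60147360.

60147360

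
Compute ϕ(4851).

2520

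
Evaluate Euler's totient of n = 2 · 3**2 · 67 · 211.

83160

φ(2) = 2 − 1 = 1.
φ(3^2) = 3^1·(3−1) = 3·2 = 6.
φ(67) = 67 − 1 = 66.
φ(211) = 211 − 1 = 210.
Multiply: 1 · 6 · 66 · 210 = 83160.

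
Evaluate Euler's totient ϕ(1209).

720

Prime factorization: 1209 = 3 × 13 × 31.
φ(3) = 3 − 1 = 2.
φ(13) = 13 − 1 = 12.
φ(31) = 31 − 1 = 30.
Multiply: 2 · 12 · 30 = 720.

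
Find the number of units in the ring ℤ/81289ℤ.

73008

Factor 81289: 81289 = 13**3 · 37.
φ(81289) = 81289 · (1 − 1/13) · (1 − 1/37)
       = 81289 · 432/481 = 73008.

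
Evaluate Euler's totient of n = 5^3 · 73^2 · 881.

462528000

φ(586856125) = 586856125 · (1 − 1/5) · (1 − 1/73) · (1 − 1/881)
       = 586856125 · 253440/321565 = 462528000.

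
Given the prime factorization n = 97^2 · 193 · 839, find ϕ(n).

1498263552

φ(1523571143) = 1523571143 · (1 − 1/97) · (1 − 1/193) · (1 − 1/839)
       = 1523571143 · 15446016/15706919 = 1498263552.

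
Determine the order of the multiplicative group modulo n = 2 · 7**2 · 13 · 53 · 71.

φ(2) = 2 − 1 = 1.
φ(7^2) = 7^1·(7−1) = 7·6 = 42.
φ(13) = 13 − 1 = 12.
φ(53) = 53 − 1 = 52.
φ(71) = 71 − 1 = 70.
Multiply: 1 · 42 · 12 · 52 · 70 = 1834560.

1834560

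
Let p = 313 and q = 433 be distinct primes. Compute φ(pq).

134784

φ(313) = 313 − 1 = 312.
φ(433) = 433 − 1 = 432.
Since φ is multiplicative, φ(135529) = 312 · 432 = 134784.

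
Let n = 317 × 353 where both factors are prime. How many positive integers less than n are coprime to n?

111232

For distinct primes, φ(pq) = (p−1)(q−1) = 316 × 352 = 111232.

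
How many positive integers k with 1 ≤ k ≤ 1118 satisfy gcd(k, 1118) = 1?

First factor: 1118 = 2 · 13 · 43.
φ(1118) = 1118 · (1 − 1/2) · (1 − 1/13) · (1 − 1/43)
       = 1118 · 504/1118 = 504.

504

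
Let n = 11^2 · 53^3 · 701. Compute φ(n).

11247236000

φ(11^2) = 11^2 − 11^1 = 121 − 11 = 110.
φ(53^3) = 53^3 − 53^2 = 148877 − 2809 = 146068.
φ(701) = 701 − 1 = 700.
Since φ is multiplicative, φ(12627896017) = 110 · 146068 · 700 = 11247236000.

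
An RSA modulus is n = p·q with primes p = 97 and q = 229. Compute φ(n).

For distinct primes, φ(pq) = (p−1)(q−1) = 96 × 228 = 21888.

21888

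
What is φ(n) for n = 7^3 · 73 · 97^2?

197116416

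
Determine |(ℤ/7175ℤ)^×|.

Prime factorization: 7175 = 5^2 × 7 × 41.
φ(7175) = 7175 · (1 − 1/5) · (1 − 1/7) · (1 − 1/41)
       = 7175 · 960/1435 = 4800.

4800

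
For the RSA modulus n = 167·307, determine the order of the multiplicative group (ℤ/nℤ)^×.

For distinct primes, φ(pq) = (p−1)(q−1) = 166 × 306 = 50796.

50796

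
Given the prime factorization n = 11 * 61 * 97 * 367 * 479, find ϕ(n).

10077004800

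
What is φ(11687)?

Prime factorization: 11687 = 13 · 29 · 31.
φ(11687) = 11687 · (1 − 1/13) · (1 − 1/29) · (1 − 1/31)
       = 11687 · 10080/11687 = 10080.

10080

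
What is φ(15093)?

Factor 15093: 15093 = 3**3 × 13 × 43.
φ(3^3) = 3^2·(3−1) = 9·2 = 18.
φ(13) = 13 − 1 = 12.
φ(43) = 43 − 1 = 42.
Since φ is multiplicative, φ(15093) = 18 · 12 · 42 = 9072.

9072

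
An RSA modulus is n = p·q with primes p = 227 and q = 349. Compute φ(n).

78648

φ(227) = 227 − 1 = 226.
φ(349) = 349 − 1 = 348.
Multiply: 226 · 348 = 78648.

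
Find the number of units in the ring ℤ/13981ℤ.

First factor: 13981 = 11 · 31 · 41.
φ(11) = 11 − 1 = 10.
φ(31) = 31 − 1 = 30.
φ(41) = 41 − 1 = 40.
Since φ is multiplicative, φ(13981) = 10 · 30 · 40 = 12000.

12000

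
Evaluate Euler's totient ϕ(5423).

5423 = 11 * 17 * 29.
φ(5423) = 5423 · (1 − 1/11) · (1 − 1/17) · (1 − 1/29)
       = 5423 · 4480/5423 = 4480.

4480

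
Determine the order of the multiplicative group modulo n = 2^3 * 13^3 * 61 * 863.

φ(925253368) = 925253368 · (1 − 1/2) · (1 − 1/13) · (1 − 1/61) · (1 − 1/863)
       = 925253368 · 620640/1368718 = 419552640.

419552640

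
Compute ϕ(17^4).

φ(17^4) = 17^3·(17−1) = 4913·16 = 78608.

78608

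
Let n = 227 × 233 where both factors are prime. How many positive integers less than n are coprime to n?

φ(227) = 227 − 1 = 226.
φ(233) = 233 − 1 = 232.
φ(52891) = 226 × 232 = 52432.

52432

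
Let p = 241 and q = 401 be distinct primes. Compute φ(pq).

96000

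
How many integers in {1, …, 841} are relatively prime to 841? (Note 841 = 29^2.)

φ(841) = 841 · (1 − 1/29)
       = 841 · 28/29 = 812.

812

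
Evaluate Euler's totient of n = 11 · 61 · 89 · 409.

21542400

φ(11) = 11 − 1 = 10.
φ(61) = 61 − 1 = 60.
φ(89) = 89 − 1 = 88.
φ(409) = 409 − 1 = 408.
φ(24425071) = 10 × 60 × 88 × 408 = 21542400.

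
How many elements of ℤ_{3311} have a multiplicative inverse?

3311 = 7 · 11 · 43.
φ(3311) = 3311 · (1 − 1/7) · (1 − 1/11) · (1 − 1/43)
       = 3311 · 2520/3311 = 2520.

2520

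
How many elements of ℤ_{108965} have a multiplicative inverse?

Prime factorization: 108965 = 5 · 19 · 31 · 37.
φ(108965) = 108965 · (1 − 1/5) · (1 − 1/19) · (1 − 1/31) · (1 − 1/37)
       = 108965 · 77760/108965 = 77760.

77760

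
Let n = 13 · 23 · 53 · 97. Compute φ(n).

1317888

φ(1537159) = 1537159 · (1 − 1/13) · (1 − 1/23) · (1 − 1/53) · (1 − 1/97)
       = 1537159 · 1317888/1537159 = 1317888.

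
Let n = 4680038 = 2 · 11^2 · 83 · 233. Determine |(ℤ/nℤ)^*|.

2092640

φ(2) = 2 − 1 = 1.
φ(11^2) = 11^1·(11−1) = 11·10 = 110.
φ(83) = 83 − 1 = 82.
φ(233) = 233 − 1 = 232.
φ(4680038) = 1 × 110 × 82 × 232 = 2092640.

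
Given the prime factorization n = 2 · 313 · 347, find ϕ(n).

φ(2) = 2 − 1 = 1.
φ(313) = 313 − 1 = 312.
φ(347) = 347 − 1 = 346.
Since φ is multiplicative, φ(217222) = 1 · 312 · 346 = 107952.

107952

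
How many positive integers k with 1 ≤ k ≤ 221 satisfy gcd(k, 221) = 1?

192

Factor 221: 221 = 13 · 17.
φ(13) = 13 − 1 = 12.
φ(17) = 17 − 1 = 16.
Since φ is multiplicative, φ(221) = 12 · 16 = 192.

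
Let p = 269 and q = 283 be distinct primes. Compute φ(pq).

75576

For distinct primes, φ(pq) = (p−1)(q−1) = 268 × 282 = 75576.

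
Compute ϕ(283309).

233280

283309 = 13 · 19 · 31 · 37.
φ(13) = 13 − 1 = 12.
φ(19) = 19 − 1 = 18.
φ(31) = 31 − 1 = 30.
φ(37) = 37 − 1 = 36.
φ(283309) = 12 × 18 × 30 × 36 = 233280.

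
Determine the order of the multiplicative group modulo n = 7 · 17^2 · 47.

75072

φ(7) = 7 − 1 = 6.
φ(17^2) = 17^1·(17−1) = 17·16 = 272.
φ(47) = 47 − 1 = 46.
φ(95081) = 6 × 272 × 46 = 75072.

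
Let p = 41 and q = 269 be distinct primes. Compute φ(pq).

φ(41) = 41 − 1 = 40.
φ(269) = 269 − 1 = 268.
Multiply: 40 · 268 = 10720.

10720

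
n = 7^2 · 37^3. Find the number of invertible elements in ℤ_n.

2069928

φ(7^2) = 7^1·(7−1) = 7·6 = 42.
φ(37^3) = 37^2·(37−1) = 1369·36 = 49284.
Multiply: 42 · 49284 = 2069928.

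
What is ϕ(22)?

Factor 22: 22 = 2 · 11.
φ(2) = 2 − 1 = 1.
φ(11) = 11 − 1 = 10.
φ(22) = 1 × 10 = 10.

10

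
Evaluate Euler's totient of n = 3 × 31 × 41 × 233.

556800

φ(888429) = 888429 · (1 − 1/3) · (1 − 1/31) · (1 − 1/41) · (1 − 1/233)
       = 888429 · 556800/888429 = 556800.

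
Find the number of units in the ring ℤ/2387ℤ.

2387 = 7 · 11 · 31.
φ(2387) = 2387 · (1 − 1/7) · (1 − 1/11) · (1 − 1/31)
       = 2387 · 1800/2387 = 1800.

1800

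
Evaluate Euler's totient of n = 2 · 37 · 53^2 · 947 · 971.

91042585920

φ(2) = 2 − 1 = 1.
φ(37) = 37 − 1 = 36.
φ(53^2) = 53^2 − 53^1 = 2809 − 53 = 2756.
φ(947) = 947 − 1 = 946.
φ(971) = 971 − 1 = 970.
Since φ is multiplicative, φ(191140478042) = 1 · 36 · 2756 · 946 · 970 = 91042585920.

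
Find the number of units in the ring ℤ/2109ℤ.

1296

Prime factorization: 2109 = 3 × 19 × 37.
φ(3) = 3 − 1 = 2.
φ(19) = 19 − 1 = 18.
φ(37) = 37 − 1 = 36.
Since φ is multiplicative, φ(2109) = 2 · 18 · 36 = 1296.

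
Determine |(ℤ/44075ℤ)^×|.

33600

Prime factorization: 44075 = 5**2 × 41 × 43.
φ(44075) = 44075 · (1 − 1/5) · (1 − 1/41) · (1 − 1/43)
       = 44075 · 6720/8815 = 33600.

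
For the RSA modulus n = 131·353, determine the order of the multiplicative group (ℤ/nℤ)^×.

45760

φ(pq) = (p−1)(q−1) = 130 · 352 = 45760.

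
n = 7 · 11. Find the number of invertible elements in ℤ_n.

φ(7) = 7 − 1 = 6.
φ(11) = 11 − 1 = 10.
φ(77) = 6 × 10 = 60.

60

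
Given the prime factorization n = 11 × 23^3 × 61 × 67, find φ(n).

φ(11) = 11 − 1 = 10.
φ(23^3) = 23^3 − 23^2 = 12167 − 529 = 11638.
φ(61) = 61 − 1 = 60.
φ(67) = 67 − 1 = 66.
Multiply: 10 · 11638 · 60 · 66 = 460864800.

460864800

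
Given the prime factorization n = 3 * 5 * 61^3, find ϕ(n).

φ(3) = 3 − 1 = 2.
φ(5) = 5 − 1 = 4.
φ(61^3) = 61^2·(61−1) = 3721·60 = 223260.
Multiply: 2 · 4 · 223260 = 1786080.

1786080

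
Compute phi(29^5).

φ(20511149) = 20511149 · (1 − 1/29)
       = 20511149 · 28/29 = 19803868.

19803868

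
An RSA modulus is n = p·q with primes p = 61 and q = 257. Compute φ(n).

15360

φ(pq) = (p−1)(q−1) = 60 · 256 = 15360.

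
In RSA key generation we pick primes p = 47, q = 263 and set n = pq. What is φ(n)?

12052

For distinct primes, φ(pq) = (p−1)(q−1) = 46 × 262 = 12052.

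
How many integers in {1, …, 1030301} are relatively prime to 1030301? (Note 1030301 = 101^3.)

φ(101^3) = 101^2·(101−1) = 10201·100 = 1020100.

1020100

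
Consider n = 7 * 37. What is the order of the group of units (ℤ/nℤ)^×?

216

φ(259) = 259 · (1 − 1/7) · (1 − 1/37)
       = 259 · 216/259 = 216.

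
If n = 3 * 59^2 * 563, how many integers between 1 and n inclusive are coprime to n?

φ(3) = 3 − 1 = 2.
φ(59^2) = 59^2 − 59^1 = 3481 − 59 = 3422.
φ(563) = 563 − 1 = 562.
Multiply: 2 · 3422 · 562 = 3846328.

3846328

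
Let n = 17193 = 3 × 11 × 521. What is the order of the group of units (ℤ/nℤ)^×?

10400

φ(17193) = 17193 · (1 − 1/3) · (1 − 1/11) · (1 − 1/521)
       = 17193 · 10400/17193 = 10400.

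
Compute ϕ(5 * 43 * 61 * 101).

φ(5) = 5 − 1 = 4.
φ(43) = 43 − 1 = 42.
φ(61) = 61 − 1 = 60.
φ(101) = 101 − 1 = 100.
Multiply: 4 · 42 · 60 · 100 = 1008000.

1008000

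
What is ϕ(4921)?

4921 = 7 * 19 * 37.
φ(4921) = 4921 · (1 − 1/7) · (1 − 1/19) · (1 − 1/37)
       = 4921 · 3888/4921 = 3888.

3888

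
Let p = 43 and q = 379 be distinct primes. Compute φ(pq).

φ(16297) = 16297 · (1 − 1/43) · (1 − 1/379)
       = 16297 · 15876/16297 = 15876.

15876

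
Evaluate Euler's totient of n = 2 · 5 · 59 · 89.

φ(52510) = 52510 · (1 − 1/2) · (1 − 1/5) · (1 − 1/59) · (1 − 1/89)
       = 52510 · 20416/52510 = 20416.

20416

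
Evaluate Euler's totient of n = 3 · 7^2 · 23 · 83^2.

12577488

φ(23291709) = 23291709 · (1 − 1/3) · (1 − 1/7) · (1 − 1/23) · (1 − 1/83)
       = 23291709 · 21648/40089 = 12577488.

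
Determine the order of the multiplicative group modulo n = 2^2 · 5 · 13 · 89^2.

φ(2059460) = 2059460 · (1 − 1/2) · (1 − 1/5) · (1 − 1/13) · (1 − 1/89)
       = 2059460 · 4224/11570 = 751872.

751872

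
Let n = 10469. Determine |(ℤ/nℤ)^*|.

Factor 10469: 10469 = 19^2 · 29.
φ(10469) = 10469 · (1 − 1/19) · (1 − 1/29)
       = 10469 · 504/551 = 9576.

9576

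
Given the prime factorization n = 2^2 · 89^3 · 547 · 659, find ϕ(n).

φ(2^2) = 2^1·(2−1) = 2·1 = 2.
φ(89^3) = 89^2·(89−1) = 7921·88 = 697048.
φ(547) = 547 − 1 = 546.
φ(659) = 659 − 1 = 658.
Multiply: 2 · 697048 · 546 · 658 = 500854081728.

500854081728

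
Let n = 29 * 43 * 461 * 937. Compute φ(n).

φ(538650379) = 538650379 · (1 − 1/29) · (1 − 1/43) · (1 − 1/461) · (1 − 1/937)
       = 538650379 · 506338560/538650379 = 506338560.

506338560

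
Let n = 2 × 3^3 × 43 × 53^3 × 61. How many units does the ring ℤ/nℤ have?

φ(21087236034) = 21087236034 · (1 − 1/2) · (1 − 1/3) · (1 − 1/43) · (1 − 1/53) · (1 − 1/61)
       = 21087236034 · 262080/834114 = 6625644480.

6625644480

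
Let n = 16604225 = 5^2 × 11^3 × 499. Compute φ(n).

12051600

φ(16604225) = 16604225 · (1 − 1/5) · (1 − 1/11) · (1 − 1/499)
       = 16604225 · 19920/27445 = 12051600.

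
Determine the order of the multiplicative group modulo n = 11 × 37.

360

φ(11) = 11 − 1 = 10.
φ(37) = 37 − 1 = 36.
Multiply: 10 · 36 = 360.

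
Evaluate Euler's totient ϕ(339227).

First factor: 339227 = 7^3 × 23 × 43.
φ(339227) = 339227 · (1 − 1/7) · (1 − 1/23) · (1 − 1/43)
       = 339227 · 5544/6923 = 271656.

271656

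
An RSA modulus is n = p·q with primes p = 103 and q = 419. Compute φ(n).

42636

φ(pq) = (p−1)(q−1) = 102 · 418 = 42636.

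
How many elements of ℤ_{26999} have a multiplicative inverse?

Prime factorization: 26999 = 7^2 · 19 · 29.
φ(26999) = 26999 · (1 − 1/7) · (1 − 1/19) · (1 − 1/29)
       = 26999 · 3024/3857 = 21168.

21168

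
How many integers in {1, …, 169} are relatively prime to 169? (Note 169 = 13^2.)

φ(169) = 169 · (1 − 1/13)
       = 169 · 12/13 = 156.

156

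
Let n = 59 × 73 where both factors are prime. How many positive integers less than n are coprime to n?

4176

φ(n) = (p − 1)(q − 1) = (59−1)(73−1) = 58·72 = 4176.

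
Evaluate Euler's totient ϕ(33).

First factor: 33 = 3 * 11.
φ(3) = 3 − 1 = 2.
φ(11) = 11 − 1 = 10.
Since φ is multiplicative, φ(33) = 2 · 10 = 20.

20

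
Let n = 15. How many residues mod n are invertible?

8

Factor 15: 15 = 3 · 5.
φ(3) = 3 − 1 = 2.
φ(5) = 5 − 1 = 4.
φ(15) = 2 × 4 = 8.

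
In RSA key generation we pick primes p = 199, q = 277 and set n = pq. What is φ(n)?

φ(pq) = (p−1)(q−1) = 198 · 276 = 54648.

54648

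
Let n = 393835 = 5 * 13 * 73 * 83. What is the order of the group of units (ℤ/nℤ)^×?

φ(393835) = 393835 · (1 − 1/5) · (1 − 1/13) · (1 − 1/73) · (1 − 1/83)
       = 393835 · 283392/393835 = 283392.

283392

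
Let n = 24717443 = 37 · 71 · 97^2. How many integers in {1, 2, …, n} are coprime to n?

φ(24717443) = 24717443 · (1 − 1/37) · (1 − 1/71) · (1 − 1/97)
       = 24717443 · 241920/254819 = 23466240.

23466240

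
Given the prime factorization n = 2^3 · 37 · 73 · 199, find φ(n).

φ(4299992) = 4299992 · (1 − 1/2) · (1 − 1/37) · (1 − 1/73) · (1 − 1/199)
       = 4299992 · 513216/1074998 = 2052864.

2052864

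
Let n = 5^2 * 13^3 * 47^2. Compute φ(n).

87690720

φ(5^2) = 5^2 − 5^1 = 25 − 5 = 20.
φ(13^3) = 13^3 − 13^2 = 2197 − 169 = 2028.
φ(47^2) = 47^1·(47−1) = 47·46 = 2162.
φ(121329325) = 20 × 2028 × 2162 = 87690720.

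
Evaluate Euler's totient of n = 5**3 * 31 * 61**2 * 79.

φ(1139091125) = 1139091125 · (1 − 1/5) · (1 − 1/31) · (1 − 1/61) · (1 − 1/79)
       = 1139091125 · 561600/746945 = 856440000.

856440000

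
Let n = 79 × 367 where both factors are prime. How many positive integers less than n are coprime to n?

28548

φ(n) = (p − 1)(q − 1) = (79−1)(367−1) = 78·366 = 28548.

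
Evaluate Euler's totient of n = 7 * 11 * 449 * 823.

22095360

φ(7) = 7 − 1 = 6.
φ(11) = 11 − 1 = 10.
φ(449) = 449 − 1 = 448.
φ(823) = 823 − 1 = 822.
φ(28453579) = 6 × 10 × 448 × 822 = 22095360.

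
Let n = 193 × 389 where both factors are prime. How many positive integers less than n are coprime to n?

74496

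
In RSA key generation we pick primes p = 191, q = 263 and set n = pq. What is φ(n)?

49780

φ(191) = 191 − 1 = 190.
φ(263) = 263 − 1 = 262.
Multiply: 190 · 262 = 49780.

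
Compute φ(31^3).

φ(29791) = 29791 · (1 − 1/31)
       = 29791 · 30/31 = 28830.

28830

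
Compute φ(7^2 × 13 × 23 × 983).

φ(14401933) = 14401933 · (1 − 1/7) · (1 − 1/13) · (1 − 1/23) · (1 − 1/983)
       = 14401933 · 1555488/2057419 = 10888416.

10888416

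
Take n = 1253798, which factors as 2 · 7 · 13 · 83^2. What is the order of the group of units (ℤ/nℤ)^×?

490032

φ(1253798) = 1253798 · (1 − 1/2) · (1 − 1/7) · (1 − 1/13) · (1 − 1/83)
       = 1253798 · 5904/15106 = 490032.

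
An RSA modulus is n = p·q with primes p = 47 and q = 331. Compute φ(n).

15180

φ(n) = (p − 1)(q − 1) = (47−1)(331−1) = 46·330 = 15180.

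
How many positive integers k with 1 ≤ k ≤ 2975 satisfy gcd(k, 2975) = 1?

First factor: 2975 = 5^2 * 7 * 17.
φ(2975) = 2975 · (1 − 1/5) · (1 − 1/7) · (1 − 1/17)
       = 2975 · 384/595 = 1920.

1920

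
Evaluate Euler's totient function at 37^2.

1332

φ(1369) = 1369 · (1 − 1/37)
       = 1369 · 36/37 = 1332.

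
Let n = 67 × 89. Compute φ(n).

φ(67) = 67 − 1 = 66.
φ(89) = 89 − 1 = 88.
Since φ is multiplicative, φ(5963) = 66 · 88 = 5808.

5808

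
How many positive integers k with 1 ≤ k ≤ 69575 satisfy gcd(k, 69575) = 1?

48400

First factor: 69575 = 5^2 * 11^2 * 23.
φ(69575) = 69575 · (1 − 1/5) · (1 − 1/11) · (1 − 1/23)
       = 69575 · 880/1265 = 48400.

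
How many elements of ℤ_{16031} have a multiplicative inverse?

Factor 16031: 16031 = 17 · 23 · 41.
φ(17) = 17 − 1 = 16.
φ(23) = 23 − 1 = 22.
φ(41) = 41 − 1 = 40.
Since φ is multiplicative, φ(16031) = 16 · 22 · 40 = 14080.

14080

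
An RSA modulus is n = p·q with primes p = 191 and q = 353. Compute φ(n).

66880

φ(191) = 191 − 1 = 190.
φ(353) = 353 − 1 = 352.
Multiply: 190 · 352 = 66880.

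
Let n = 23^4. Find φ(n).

267674

φ(279841) = 279841 · (1 − 1/23)
       = 279841 · 22/23 = 267674.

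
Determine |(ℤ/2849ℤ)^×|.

2160

2849 = 7 · 11 · 37.
φ(7) = 7 − 1 = 6.
φ(11) = 11 − 1 = 10.
φ(37) = 37 − 1 = 36.
φ(2849) = 6 × 10 × 36 = 2160.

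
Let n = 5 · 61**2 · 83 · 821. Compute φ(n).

φ(1267800515) = 1267800515 · (1 − 1/5) · (1 − 1/61) · (1 − 1/83) · (1 − 1/821)
       = 1267800515 · 16137600/20783615 = 984393600.

984393600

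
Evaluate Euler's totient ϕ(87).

56

Factor 87: 87 = 3 · 29.
φ(3) = 3 − 1 = 2.
φ(29) = 29 − 1 = 28.
Since φ is multiplicative, φ(87) = 2 · 28 = 56.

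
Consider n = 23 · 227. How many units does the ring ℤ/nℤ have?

φ(23) = 23 − 1 = 22.
φ(227) = 227 − 1 = 226.
φ(5221) = 22 × 226 = 4972.

4972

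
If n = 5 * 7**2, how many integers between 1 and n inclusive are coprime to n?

φ(245) = 245 · (1 − 1/5) · (1 − 1/7)
       = 245 · 24/35 = 168.

168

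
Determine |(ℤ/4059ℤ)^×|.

4059 = 3^2 × 11 × 41.
φ(3^2) = 3^1·(3−1) = 3·2 = 6.
φ(11) = 11 − 1 = 10.
φ(41) = 41 − 1 = 40.
Since φ is multiplicative, φ(4059) = 6 · 10 · 40 = 2400.

2400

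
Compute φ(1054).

First factor: 1054 = 2 × 17 × 31.
φ(1054) = 1054 · (1 − 1/2) · (1 − 1/17) · (1 − 1/31)
       = 1054 · 480/1054 = 480.

480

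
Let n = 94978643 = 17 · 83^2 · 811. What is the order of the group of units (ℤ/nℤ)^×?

φ(17) = 17 − 1 = 16.
φ(83^2) = 83^1·(83−1) = 83·82 = 6806.
φ(811) = 811 − 1 = 810.
Since φ is multiplicative, φ(94978643) = 16 · 6806 · 810 = 88205760.

88205760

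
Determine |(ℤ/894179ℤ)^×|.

730080

Factor 894179: 894179 = 11 · 13^3 · 37.
φ(11) = 11 − 1 = 10.
φ(13^3) = 13^2·(13−1) = 169·12 = 2028.
φ(37) = 37 − 1 = 36.
φ(894179) = 10 × 2028 × 36 = 730080.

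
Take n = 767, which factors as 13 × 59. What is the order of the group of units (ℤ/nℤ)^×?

696

φ(767) = 767 · (1 − 1/13) · (1 − 1/59)
       = 767 · 696/767 = 696.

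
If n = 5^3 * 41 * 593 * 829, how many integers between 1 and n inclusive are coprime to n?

1960704000

φ(2519434625) = 2519434625 · (1 − 1/5) · (1 − 1/41) · (1 − 1/593) · (1 − 1/829)
       = 2519434625 · 78428160/100777385 = 1960704000.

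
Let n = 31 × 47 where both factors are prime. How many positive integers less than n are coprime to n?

φ(n) = (p − 1)(q − 1) = (31−1)(47−1) = 30·46 = 1380.

1380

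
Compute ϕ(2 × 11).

10

φ(2) = 2 − 1 = 1.
φ(11) = 11 − 1 = 10.
Multiply: 1 · 10 = 10.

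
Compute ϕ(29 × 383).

10696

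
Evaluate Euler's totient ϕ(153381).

94080

Factor 153381: 153381 = 3 · 29 · 41 · 43.
φ(153381) = 153381 · (1 − 1/3) · (1 − 1/29) · (1 − 1/41) · (1 − 1/43)
       = 153381 · 94080/153381 = 94080.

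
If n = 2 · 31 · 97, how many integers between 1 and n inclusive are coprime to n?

2880

φ(6014) = 6014 · (1 − 1/2) · (1 − 1/31) · (1 − 1/97)
       = 6014 · 2880/6014 = 2880.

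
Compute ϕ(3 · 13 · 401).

φ(15639) = 15639 · (1 − 1/3) · (1 − 1/13) · (1 − 1/401)
       = 15639 · 9600/15639 = 9600.

9600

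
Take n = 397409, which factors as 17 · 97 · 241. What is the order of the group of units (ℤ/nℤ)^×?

368640

φ(17) = 17 − 1 = 16.
φ(97) = 97 − 1 = 96.
φ(241) = 241 − 1 = 240.
Since φ is multiplicative, φ(397409) = 16 · 96 · 240 = 368640.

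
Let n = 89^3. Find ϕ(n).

697048

φ(704969) = 704969 · (1 − 1/89)
       = 704969 · 88/89 = 697048.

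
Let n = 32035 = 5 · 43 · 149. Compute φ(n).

24864

φ(5) = 5 − 1 = 4.
φ(43) = 43 − 1 = 42.
φ(149) = 149 − 1 = 148.
Multiply: 4 · 42 · 148 = 24864.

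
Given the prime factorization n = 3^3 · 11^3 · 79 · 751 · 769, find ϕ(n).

978531840000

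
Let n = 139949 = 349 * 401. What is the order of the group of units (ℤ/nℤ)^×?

φ(349) = 349 − 1 = 348.
φ(401) = 401 − 1 = 400.
φ(139949) = 348 × 400 = 139200.

139200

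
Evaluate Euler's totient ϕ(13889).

12096

Factor 13889: 13889 = 17 · 19 · 43.
φ(13889) = 13889 · (1 − 1/17) · (1 − 1/19) · (1 − 1/43)
       = 13889 · 12096/13889 = 12096.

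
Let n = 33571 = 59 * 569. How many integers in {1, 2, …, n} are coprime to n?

32944

φ(59) = 59 − 1 = 58.
φ(569) = 569 − 1 = 568.
φ(33571) = 58 × 568 = 32944.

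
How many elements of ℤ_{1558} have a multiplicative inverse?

720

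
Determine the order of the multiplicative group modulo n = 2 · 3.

φ(2) = 2 − 1 = 1.
φ(3) = 3 − 1 = 2.
Multiply: 1 · 2 = 2.

2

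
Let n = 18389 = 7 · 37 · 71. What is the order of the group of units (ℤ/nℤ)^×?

15120

φ(7) = 7 − 1 = 6.
φ(37) = 37 − 1 = 36.
φ(71) = 71 − 1 = 70.
Since φ is multiplicative, φ(18389) = 6 · 36 · 70 = 15120.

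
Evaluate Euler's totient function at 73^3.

383688

φ(389017) = 389017 · (1 − 1/73)
       = 389017 · 72/73 = 383688.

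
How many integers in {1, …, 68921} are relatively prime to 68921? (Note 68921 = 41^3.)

φ(41^3) = 41^2·(41−1) = 1681·40 = 67240.

67240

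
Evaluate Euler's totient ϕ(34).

16

First factor: 34 = 2 × 17.
φ(2) = 2 − 1 = 1.
φ(17) = 17 − 1 = 16.
Since φ is multiplicative, φ(34) = 1 · 16 = 16.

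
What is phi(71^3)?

352870

φ(357911) = 357911 · (1 − 1/71)
       = 357911 · 70/71 = 352870.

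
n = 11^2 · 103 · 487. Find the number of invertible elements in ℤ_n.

5452920

φ(11^2) = 11^1·(11−1) = 11·10 = 110.
φ(103) = 103 − 1 = 102.
φ(487) = 487 − 1 = 486.
Multiply: 110 · 102 · 486 = 5452920.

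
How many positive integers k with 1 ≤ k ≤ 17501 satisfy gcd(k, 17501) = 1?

15120

Prime factorization: 17501 = 11 × 37 × 43.
φ(11) = 11 − 1 = 10.
φ(37) = 37 − 1 = 36.
φ(43) = 43 − 1 = 42.
φ(17501) = 10 × 36 × 42 = 15120.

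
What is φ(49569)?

28800

49569 = 3 · 13 · 31 · 41.
φ(3) = 3 − 1 = 2.
φ(13) = 13 − 1 = 12.
φ(31) = 31 − 1 = 30.
φ(41) = 41 − 1 = 40.
φ(49569) = 2 × 12 × 30 × 40 = 28800.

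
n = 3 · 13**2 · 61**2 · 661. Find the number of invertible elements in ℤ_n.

753667200

φ(3) = 3 − 1 = 2.
φ(13^2) = 13^2 − 13^1 = 169 − 13 = 156.
φ(61^2) = 61^1·(61−1) = 61·60 = 3660.
φ(661) = 661 − 1 = 660.
Multiply: 2 · 156 · 3660 · 660 = 753667200.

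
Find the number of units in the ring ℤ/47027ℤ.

43200

Prime factorization: 47027 = 31 · 37 · 41.
φ(47027) = 47027 · (1 − 1/31) · (1 − 1/37) · (1 − 1/41)
       = 47027 · 43200/47027 = 43200.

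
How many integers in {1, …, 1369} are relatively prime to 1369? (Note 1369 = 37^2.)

1332

φ(37^2) = 37^1·(37−1) = 37·36 = 1332.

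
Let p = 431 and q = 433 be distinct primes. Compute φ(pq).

185760

φ(n) = (p − 1)(q − 1) = (431−1)(433−1) = 430·432 = 185760.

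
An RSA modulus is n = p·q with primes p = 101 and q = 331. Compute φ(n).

33000

φ(n) = (p − 1)(q − 1) = (101−1)(331−1) = 100·330 = 33000.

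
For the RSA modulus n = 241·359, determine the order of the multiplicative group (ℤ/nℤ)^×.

85920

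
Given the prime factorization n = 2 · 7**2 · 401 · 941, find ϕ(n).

15792000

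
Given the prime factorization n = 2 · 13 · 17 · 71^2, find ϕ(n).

φ(2228122) = 2228122 · (1 − 1/2) · (1 − 1/13) · (1 − 1/17) · (1 − 1/71)
       = 2228122 · 13440/31382 = 954240.

954240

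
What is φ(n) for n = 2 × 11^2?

110

φ(2) = 2 − 1 = 1.
φ(11^2) = 11^2 − 11^1 = 121 − 11 = 110.
φ(242) = 1 × 110 = 110.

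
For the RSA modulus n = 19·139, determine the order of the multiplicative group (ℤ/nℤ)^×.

2484

φ(n) = (p − 1)(q − 1) = (19−1)(139−1) = 18·138 = 2484.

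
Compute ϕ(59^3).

201898

φ(59^3) = 59^3 − 59^2 = 205379 − 3481 = 201898.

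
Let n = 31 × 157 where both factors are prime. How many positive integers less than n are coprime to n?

φ(4867) = 4867 · (1 − 1/31) · (1 − 1/157)
       = 4867 · 4680/4867 = 4680.

4680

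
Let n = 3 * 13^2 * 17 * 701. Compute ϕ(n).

φ(6041919) = 6041919 · (1 − 1/3) · (1 − 1/13) · (1 − 1/17) · (1 − 1/701)
       = 6041919 · 268800/464763 = 3494400.

3494400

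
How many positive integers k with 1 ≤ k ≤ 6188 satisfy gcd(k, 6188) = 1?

First factor: 6188 = 2**2 · 7 · 13 · 17.
φ(2^2) = 2^2 − 2^1 = 4 − 2 = 2.
φ(7) = 7 − 1 = 6.
φ(13) = 13 − 1 = 12.
φ(17) = 17 − 1 = 16.
Since φ is multiplicative, φ(6188) = 2 · 6 · 12 · 16 = 2304.

2304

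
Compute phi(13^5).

342732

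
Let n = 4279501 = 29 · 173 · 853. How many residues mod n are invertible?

4103232

φ(29) = 29 − 1 = 28.
φ(173) = 173 − 1 = 172.
φ(853) = 853 − 1 = 852.
Since φ is multiplicative, φ(4279501) = 28 · 172 · 852 = 4103232.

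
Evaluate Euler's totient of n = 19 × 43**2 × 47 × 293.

436647456

φ(483789001) = 483789001 · (1 − 1/19) · (1 − 1/43) · (1 − 1/47) · (1 − 1/293)
       = 483789001 · 10154592/11250907 = 436647456.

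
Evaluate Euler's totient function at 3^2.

φ(9) = 9 · (1 − 1/3)
       = 9 · 2/3 = 6.

6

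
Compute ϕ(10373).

First factor: 10373 = 11 * 23 * 41.
φ(10373) = 10373 · (1 − 1/11) · (1 − 1/23) · (1 − 1/41)
       = 10373 · 8800/10373 = 8800.

8800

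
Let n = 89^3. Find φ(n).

φ(89^3) = 89^3 − 89^2 = 704969 − 7921 = 697048.

697048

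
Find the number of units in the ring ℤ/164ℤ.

164 = 2^2 × 41.
φ(2^2) = 2^2 − 2^1 = 4 − 2 = 2.
φ(41) = 41 − 1 = 40.
Since φ is multiplicative, φ(164) = 2 · 40 = 80.

80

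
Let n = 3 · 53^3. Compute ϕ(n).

φ(3) = 3 − 1 = 2.
φ(53^3) = 53^3 − 53^2 = 148877 − 2809 = 146068.
Since φ is multiplicative, φ(446631) = 2 · 146068 = 292136.

292136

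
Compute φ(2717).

2160

Factor 2717: 2717 = 11 · 13 · 19.
φ(11) = 11 − 1 = 10.
φ(13) = 13 − 1 = 12.
φ(19) = 19 − 1 = 18.
Since φ is multiplicative, φ(2717) = 10 · 12 · 18 = 2160.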